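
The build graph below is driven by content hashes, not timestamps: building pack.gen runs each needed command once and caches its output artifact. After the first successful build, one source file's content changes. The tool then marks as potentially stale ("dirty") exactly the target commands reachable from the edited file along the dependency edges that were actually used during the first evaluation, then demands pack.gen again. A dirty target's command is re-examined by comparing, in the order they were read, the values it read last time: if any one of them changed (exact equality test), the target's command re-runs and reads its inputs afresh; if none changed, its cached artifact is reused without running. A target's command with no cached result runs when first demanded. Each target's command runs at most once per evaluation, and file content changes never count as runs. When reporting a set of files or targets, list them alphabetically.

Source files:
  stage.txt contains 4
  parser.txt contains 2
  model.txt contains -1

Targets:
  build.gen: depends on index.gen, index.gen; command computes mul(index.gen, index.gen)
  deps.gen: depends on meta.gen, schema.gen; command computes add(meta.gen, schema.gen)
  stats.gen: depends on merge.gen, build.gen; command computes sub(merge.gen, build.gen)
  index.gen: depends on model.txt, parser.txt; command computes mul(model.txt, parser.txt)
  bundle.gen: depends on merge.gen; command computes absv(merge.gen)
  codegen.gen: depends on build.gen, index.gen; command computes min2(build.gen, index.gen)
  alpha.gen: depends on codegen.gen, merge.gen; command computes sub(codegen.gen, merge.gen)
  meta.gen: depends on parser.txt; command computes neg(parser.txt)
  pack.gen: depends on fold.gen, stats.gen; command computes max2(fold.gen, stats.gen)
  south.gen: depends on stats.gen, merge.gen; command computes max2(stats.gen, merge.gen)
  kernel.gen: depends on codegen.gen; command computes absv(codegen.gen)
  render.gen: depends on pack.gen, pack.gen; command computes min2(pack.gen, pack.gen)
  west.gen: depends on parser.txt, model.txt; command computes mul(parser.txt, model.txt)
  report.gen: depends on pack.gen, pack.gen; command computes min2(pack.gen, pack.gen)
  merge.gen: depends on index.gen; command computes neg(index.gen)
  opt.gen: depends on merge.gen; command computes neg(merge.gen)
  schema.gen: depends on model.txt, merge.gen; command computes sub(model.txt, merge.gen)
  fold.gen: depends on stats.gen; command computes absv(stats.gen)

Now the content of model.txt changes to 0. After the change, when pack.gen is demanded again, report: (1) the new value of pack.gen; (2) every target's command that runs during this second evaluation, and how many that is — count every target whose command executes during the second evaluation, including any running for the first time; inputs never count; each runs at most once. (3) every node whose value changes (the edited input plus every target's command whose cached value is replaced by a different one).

Initial pass — values computed on the first demand:
  index.gen = mul(-1, 2) = -2
  build.gen = mul(-2, -2) = 4
  merge.gen = neg(-2) = 2
  stats.gen = sub(2, 4) = -2
  fold.gen = absv(-2) = 2
  pack.gen = max2(2, -2) = 2

Second demand — change propagation:
  index.gen: re-runs because model.txt -1->0; new result 0.
  build.gen: re-runs because index.gen -2->0; index.gen -2->0; new result 0.
  merge.gen: re-runs because index.gen -2->0; new result 0.
  stats.gen: re-runs because merge.gen 2->0; build.gen 4->0; new result 0.
  fold.gen: re-runs because stats.gen -2->0; new result 0.
  pack.gen: re-runs because fold.gen 2->0; stats.gen -2->0; new result 0.

pack.gen now evaluates to 0.
Run set: build.gen, fold.gen, index.gen, merge.gen, pack.gen, stats.gen (6 run).
Changed values: build.gen, fold.gen, index.gen, merge.gen, model.txt, pack.gen, stats.gen.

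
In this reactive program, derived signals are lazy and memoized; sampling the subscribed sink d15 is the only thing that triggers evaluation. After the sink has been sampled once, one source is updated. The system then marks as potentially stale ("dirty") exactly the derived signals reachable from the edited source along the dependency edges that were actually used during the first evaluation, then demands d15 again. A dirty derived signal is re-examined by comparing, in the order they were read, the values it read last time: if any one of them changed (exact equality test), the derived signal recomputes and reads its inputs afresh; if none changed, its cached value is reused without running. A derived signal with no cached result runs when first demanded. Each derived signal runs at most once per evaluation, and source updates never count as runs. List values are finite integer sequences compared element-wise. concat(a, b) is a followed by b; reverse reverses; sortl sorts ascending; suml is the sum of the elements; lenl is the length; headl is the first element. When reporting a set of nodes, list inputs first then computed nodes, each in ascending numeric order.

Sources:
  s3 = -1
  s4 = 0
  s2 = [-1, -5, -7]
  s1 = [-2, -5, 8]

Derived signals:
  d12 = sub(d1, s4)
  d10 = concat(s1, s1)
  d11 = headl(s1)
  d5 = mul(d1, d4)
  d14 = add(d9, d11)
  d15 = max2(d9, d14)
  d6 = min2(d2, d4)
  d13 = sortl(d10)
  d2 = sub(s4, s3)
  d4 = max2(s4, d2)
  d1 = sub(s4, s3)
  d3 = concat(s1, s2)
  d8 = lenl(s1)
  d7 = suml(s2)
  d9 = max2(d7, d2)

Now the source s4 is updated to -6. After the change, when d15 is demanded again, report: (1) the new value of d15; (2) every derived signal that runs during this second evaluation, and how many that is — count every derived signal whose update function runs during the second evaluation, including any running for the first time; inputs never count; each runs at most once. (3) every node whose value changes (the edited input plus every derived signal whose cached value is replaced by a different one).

Demanding d15 again yields -5.
4 derived signals run: d2, d9, d14, d15.
The nodes whose values change: s4, d2, d9, d14, d15.

First demand of the output computes:
  d2 = sub(0, -1) = 1
  d7 = suml([-1, -5, -7]) = -13
  d9 = max2(-13, 1) = 1
  d11 = headl([-2, -5, 8]) = -2
  d14 = add(1, -2) = -1
  d15 = max2(1, -1) = 1

After the edit, cleaning proceeds:
  d2: a read changed (s4 0->-6) — executes, giving -5.
  d9: a read changed (d2 1->-5) — executes, giving -5.
  d14: a read changed (d9 1->-5) — executes, giving -7.
  d15: a read changed (d9 1->-5; d14 -1->-7) — executes, giving -5.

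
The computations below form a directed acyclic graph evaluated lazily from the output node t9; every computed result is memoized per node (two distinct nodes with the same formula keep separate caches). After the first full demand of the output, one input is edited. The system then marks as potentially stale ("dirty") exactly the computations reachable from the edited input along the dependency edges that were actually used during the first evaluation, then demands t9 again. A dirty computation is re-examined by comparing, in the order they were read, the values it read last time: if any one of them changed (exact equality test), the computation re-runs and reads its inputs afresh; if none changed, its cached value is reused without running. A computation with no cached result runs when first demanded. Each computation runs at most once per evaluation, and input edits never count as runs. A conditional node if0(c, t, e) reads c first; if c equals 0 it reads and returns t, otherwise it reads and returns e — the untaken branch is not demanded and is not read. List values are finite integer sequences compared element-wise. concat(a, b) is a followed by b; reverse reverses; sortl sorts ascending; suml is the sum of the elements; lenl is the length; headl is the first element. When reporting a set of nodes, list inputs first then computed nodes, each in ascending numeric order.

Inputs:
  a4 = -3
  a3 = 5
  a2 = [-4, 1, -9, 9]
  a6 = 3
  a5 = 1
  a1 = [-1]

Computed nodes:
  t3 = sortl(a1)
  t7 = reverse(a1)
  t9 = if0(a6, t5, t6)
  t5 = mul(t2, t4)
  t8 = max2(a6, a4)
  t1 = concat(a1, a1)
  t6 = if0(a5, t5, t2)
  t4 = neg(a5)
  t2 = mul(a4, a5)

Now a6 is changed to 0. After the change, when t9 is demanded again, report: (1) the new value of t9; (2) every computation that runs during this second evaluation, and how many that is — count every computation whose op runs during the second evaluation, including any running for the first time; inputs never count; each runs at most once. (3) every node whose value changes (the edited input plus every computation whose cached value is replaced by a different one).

Demanding t9 again yields 3.
3 computations run: t4, t5, t9.
The nodes whose values change: a6, t9.
Note the branch switch — t4, t5 had no cache and run now for the first time.

First demand of the output computes:
  t2 = mul(-3, 1) = -3
  t6 = if0(a5=1 -> else branch t2) = -3
  t9 = if0(a6=3 -> else branch t6) = -3

After the edit, cleaning proceeds:
  t4: had never run; runs now, result -1.
  t5: had never run; runs now, result 3.
  t9: a read changed (a6 3->0) — executes, giving 3.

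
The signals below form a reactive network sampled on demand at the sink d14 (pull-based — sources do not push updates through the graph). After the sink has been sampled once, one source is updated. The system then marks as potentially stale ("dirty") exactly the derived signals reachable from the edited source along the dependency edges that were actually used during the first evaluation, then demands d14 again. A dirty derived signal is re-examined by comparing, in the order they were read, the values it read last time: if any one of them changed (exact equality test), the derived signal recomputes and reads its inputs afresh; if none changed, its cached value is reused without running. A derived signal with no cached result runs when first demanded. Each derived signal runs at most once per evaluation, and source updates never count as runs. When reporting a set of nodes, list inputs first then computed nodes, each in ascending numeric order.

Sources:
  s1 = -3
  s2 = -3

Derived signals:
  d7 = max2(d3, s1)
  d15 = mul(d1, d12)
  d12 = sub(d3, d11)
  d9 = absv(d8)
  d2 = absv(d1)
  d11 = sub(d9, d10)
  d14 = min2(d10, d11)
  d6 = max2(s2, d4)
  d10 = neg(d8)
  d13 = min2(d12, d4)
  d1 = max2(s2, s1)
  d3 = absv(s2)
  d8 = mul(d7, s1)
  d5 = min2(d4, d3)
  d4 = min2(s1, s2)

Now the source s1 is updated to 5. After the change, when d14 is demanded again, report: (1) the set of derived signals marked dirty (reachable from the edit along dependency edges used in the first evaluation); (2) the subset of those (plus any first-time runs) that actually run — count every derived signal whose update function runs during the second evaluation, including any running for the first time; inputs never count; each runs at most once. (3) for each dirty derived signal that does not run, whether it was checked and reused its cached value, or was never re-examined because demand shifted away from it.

Dirty set: d7, d8, d9, d10, d11, d14.
Run set: d7, d8, d9, d10, d11, d14 (6 run).
All dirty derived signals ended up running.

Initial pass — values computed on the first demand:
  d3 = absv(-3) = 3
  d7 = max2(3, -3) = 3
  d8 = mul(3, -3) = -9
  d9 = absv(-9) = 9
  d10 = neg(-9) = 9
  d11 = sub(9, 9) = 0
  d14 = min2(9, 0) = 0

Second demand — change propagation:
  d7: re-runs because s1 -3->5; new result 5.
  d8: re-runs because d7 3->5; s1 -3->5; new result 25.
  d9: re-runs because d8 -9->25; new result 25.
  d10: re-runs because d8 -9->25; new result -25.
  d11: re-runs because d9 9->25; d10 9->-25; new result 50.
  d14: re-runs because d10 9->-25; d11 0->50; new result -25.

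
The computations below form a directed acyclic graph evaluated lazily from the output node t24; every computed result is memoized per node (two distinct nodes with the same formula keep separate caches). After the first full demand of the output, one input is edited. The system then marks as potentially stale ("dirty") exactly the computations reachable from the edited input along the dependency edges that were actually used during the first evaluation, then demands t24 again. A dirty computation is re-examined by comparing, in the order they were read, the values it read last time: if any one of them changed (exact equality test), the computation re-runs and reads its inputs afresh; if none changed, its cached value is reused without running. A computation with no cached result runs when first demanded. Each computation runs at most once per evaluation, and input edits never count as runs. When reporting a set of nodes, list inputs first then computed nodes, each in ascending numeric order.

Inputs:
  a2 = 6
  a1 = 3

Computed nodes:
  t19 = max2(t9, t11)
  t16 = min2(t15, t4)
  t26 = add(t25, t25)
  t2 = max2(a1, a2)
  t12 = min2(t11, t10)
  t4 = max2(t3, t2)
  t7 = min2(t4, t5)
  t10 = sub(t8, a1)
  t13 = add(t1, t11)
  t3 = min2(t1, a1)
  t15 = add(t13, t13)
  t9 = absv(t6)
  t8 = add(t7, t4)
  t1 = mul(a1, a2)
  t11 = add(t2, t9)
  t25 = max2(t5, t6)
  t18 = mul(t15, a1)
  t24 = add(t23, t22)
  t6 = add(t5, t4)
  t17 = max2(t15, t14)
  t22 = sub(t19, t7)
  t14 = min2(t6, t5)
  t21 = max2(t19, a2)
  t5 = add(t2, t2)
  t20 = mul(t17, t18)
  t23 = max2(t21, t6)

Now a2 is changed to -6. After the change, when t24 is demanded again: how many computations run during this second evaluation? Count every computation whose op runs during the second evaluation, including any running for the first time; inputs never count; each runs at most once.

14 computations run: t1, t2, t3, t4, t5, t6, t7, t9, t11, t19, t21, t22, t23, t24.

First demand of the output computes:
  t1 = mul(3, 6) = 18
  t2 = max2(3, 6) = 6
  t3 = min2(18, 3) = 3
  t4 = max2(3, 6) = 6
  t5 = add(6, 6) = 12
  t6 = add(12, 6) = 18
  t7 = min2(6, 12) = 6
  t9 = absv(18) = 18
  t11 = add(6, 18) = 24
  t19 = max2(18, 24) = 24
  t21 = max2(24, 6) = 24
  t22 = sub(24, 6) = 18
  t23 = max2(24, 18) = 24
  t24 = add(24, 18) = 42

After the edit, cleaning proceeds:
  t1: a read changed (a2 6->-6) — executes, giving -18.
  t2: a read changed (a2 6->-6) — executes, giving 3.
  t3: a read changed (t1 18->-18) — executes, giving -18.
  t4: a read changed (t3 3->-18; t2 6->3) — executes, giving 3.
  t5: a read changed (t2 6->3; t2 6->3) — executes, giving 6.
  t6: a read changed (t5 12->6; t4 6->3) — executes, giving 9.
  t7: a read changed (t4 6->3; t5 12->6) — executes, giving 3.
  t9: a read changed (t6 18->9) — executes, giving 9.
  t11: a read changed (t2 6->3; t9 18->9) — executes, giving 12.
  t19: a read changed (t9 18->9; t11 24->12) — executes, giving 12.
  t21: a read changed (t19 24->12; a2 6->-6) — executes, giving 12.
  t22: a read changed (t19 24->12; t7 6->3) — executes, giving 9.
  t23: a read changed (t21 24->12; t6 18->9) — executes, giving 12.
  t24: a read changed (t23 24->12; t22 18->9) — executes, giving 21.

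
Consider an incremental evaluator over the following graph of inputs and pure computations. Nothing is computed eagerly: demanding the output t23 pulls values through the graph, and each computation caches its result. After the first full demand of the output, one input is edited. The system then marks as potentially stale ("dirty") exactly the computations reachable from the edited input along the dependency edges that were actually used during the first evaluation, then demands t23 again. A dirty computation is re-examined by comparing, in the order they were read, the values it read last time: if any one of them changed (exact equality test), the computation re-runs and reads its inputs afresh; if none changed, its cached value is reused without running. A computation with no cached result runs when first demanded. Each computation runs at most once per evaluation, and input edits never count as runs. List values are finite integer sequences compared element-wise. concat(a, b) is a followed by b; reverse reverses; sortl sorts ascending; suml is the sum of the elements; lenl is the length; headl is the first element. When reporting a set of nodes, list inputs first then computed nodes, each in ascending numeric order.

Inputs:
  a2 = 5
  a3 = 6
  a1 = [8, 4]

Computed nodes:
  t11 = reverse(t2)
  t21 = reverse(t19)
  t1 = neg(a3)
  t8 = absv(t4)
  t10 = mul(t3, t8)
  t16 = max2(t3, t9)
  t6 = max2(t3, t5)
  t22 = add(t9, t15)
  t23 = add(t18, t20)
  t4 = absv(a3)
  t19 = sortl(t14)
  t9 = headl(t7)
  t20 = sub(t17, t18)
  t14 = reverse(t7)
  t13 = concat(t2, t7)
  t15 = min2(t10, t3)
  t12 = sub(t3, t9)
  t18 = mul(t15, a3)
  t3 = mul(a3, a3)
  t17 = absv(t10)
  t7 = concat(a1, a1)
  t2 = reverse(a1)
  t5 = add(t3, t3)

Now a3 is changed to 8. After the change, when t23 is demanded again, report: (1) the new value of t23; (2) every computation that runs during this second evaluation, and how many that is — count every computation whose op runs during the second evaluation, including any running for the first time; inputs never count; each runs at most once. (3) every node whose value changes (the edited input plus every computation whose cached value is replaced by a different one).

Initial pass — values computed on the first demand:
  t3 = mul(6, 6) = 36
  t4 = absv(6) = 6
  t8 = absv(6) = 6
  t10 = mul(36, 6) = 216
  t15 = min2(216, 36) = 36
  t17 = absv(216) = 216
  t18 = mul(36, 6) = 216
  t20 = sub(216, 216) = 0
  t23 = add(216, 0) = 216

Second demand — change propagation:
  t3: re-runs because a3 6->8; a3 6->8; new result 64.
  t4: re-runs because a3 6->8; new result 8.
  t8: re-runs because t4 6->8; new result 8.
  t10: re-runs because t3 36->64; t8 6->8; new result 512.
  t15: re-runs because t10 216->512; t3 36->64; new result 64.
  t17: re-runs because t10 216->512; new result 512.
  t18: re-runs because t15 36->64; a3 6->8; new result 512.
  t20: re-runs because t17 216->512; t18 216->512; new result 0 (unchanged).
  t23: re-runs because t18 216->512; new result 512.

t23 now evaluates to 512.
Run set: t3, t4, t8, t10, t15, t17, t18, t20, t23 (9 run).
Changed values: a3, t3, t4, t8, t10, t15, t17, t18, t23.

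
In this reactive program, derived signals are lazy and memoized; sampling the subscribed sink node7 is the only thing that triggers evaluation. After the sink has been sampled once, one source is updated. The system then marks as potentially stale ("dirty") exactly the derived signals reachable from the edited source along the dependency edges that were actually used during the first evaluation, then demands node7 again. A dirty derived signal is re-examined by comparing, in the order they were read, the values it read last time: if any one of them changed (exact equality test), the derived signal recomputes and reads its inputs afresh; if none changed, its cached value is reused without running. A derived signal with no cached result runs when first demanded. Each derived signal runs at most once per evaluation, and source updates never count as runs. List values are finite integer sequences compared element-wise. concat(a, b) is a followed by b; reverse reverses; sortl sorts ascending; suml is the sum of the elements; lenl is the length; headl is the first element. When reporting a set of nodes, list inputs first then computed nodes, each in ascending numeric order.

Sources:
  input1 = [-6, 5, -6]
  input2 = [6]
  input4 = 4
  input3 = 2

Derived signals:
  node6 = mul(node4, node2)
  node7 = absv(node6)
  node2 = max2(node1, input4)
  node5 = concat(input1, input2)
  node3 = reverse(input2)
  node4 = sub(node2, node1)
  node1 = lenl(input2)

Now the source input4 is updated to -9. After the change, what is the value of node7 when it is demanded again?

First demand of the output computes:
  node1 = lenl([6]) = 1
  node2 = max2(1, 4) = 4
  node4 = sub(4, 1) = 3
  node6 = mul(3, 4) = 12
  node7 = absv(12) = 12

After the edit, cleaning proceeds:
  node2: a read changed (input4 4->-9) — executes, giving 1.
  node4: a read changed (node2 4->1) — executes, giving 0.
  node6: a read changed (node4 3->0; node2 4->1) — executes, giving 0.
  node7: a read changed (node6 12->0) — executes, giving 0.

Demanding node7 again yields 0.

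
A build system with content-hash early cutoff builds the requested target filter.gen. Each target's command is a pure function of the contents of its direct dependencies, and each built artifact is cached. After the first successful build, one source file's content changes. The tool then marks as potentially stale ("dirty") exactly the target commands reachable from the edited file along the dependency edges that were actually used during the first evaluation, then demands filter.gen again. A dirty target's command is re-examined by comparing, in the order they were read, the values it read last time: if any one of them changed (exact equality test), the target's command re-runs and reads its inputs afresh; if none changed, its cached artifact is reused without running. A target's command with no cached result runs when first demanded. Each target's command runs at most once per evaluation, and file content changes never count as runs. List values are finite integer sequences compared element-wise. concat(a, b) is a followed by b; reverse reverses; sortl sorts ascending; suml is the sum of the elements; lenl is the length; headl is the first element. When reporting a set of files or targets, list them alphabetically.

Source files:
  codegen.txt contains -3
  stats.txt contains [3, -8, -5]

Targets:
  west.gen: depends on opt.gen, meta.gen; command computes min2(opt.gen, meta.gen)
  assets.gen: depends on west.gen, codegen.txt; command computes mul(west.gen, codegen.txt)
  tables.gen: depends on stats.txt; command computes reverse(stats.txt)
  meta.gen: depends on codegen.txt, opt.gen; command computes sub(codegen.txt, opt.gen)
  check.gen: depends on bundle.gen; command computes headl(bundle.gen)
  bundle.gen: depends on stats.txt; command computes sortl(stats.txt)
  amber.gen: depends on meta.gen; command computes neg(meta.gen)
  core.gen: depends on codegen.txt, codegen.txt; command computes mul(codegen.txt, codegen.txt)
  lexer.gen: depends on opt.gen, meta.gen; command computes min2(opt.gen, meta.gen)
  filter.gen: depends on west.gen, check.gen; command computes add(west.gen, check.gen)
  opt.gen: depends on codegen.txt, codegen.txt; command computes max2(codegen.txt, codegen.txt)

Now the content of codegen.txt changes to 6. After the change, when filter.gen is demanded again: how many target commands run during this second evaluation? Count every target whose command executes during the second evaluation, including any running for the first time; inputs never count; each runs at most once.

Target commands that run: filter.gen, meta.gen, opt.gen, west.gen — 4 in total.

First evaluation (everything demanded from the output):
  bundle.gen = sortl([3, -8, -5]) = [-8, -5, 3]
  check.gen = headl([-8, -5, 3]) = -8
  opt.gen = max2(-3, -3) = -3
  meta.gen = sub(-3, -3) = 0
  west.gen = min2(-3, 0) = -3
  filter.gen = add(-3, -8) = -11

Propagation after the edit:
  opt.gen: runs — codegen.txt -3->6; codegen.txt -3->6; result 6.
  meta.gen: runs — codegen.txt -3->6; opt.gen -3->6; result 0 (same value as before).
  west.gen: runs — opt.gen -3->6; result 0.
  filter.gen: runs — west.gen -3->0; result -8.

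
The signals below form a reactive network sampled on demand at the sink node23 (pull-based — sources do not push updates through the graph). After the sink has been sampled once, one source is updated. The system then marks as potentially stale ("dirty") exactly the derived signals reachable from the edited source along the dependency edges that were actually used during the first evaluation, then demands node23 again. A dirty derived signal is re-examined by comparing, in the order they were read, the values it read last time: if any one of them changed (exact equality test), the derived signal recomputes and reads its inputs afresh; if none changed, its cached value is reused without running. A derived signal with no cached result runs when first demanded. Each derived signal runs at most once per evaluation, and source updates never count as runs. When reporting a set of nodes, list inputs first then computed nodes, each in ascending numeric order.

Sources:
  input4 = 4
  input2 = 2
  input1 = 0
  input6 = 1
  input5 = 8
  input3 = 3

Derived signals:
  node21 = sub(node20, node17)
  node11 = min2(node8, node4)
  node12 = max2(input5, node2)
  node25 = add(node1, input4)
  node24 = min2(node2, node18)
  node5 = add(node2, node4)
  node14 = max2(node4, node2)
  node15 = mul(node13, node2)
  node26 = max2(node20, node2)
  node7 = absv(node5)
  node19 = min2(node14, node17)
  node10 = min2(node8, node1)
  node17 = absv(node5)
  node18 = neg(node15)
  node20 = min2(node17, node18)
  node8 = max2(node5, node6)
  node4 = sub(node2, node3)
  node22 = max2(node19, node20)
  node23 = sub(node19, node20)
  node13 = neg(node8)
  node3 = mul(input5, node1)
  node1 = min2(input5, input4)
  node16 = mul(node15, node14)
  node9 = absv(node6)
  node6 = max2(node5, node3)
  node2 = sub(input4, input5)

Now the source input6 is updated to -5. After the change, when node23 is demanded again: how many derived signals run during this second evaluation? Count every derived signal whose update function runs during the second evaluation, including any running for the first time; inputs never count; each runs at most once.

Initial pass — values computed on the first demand:
  node1 = min2(8, 4) = 4
  node2 = sub(4, 8) = -4
  node3 = mul(8, 4) = 32
  node4 = sub(-4, 32) = -36
  node5 = add(-4, -36) = -40
  node6 = max2(-40, 32) = 32
  node8 = max2(-40, 32) = 32
  node13 = neg(32) = -32
  node14 = max2(-36, -4) = -4
  node15 = mul(-32, -4) = 128
  node17 = absv(-40) = 40
  node18 = neg(128) = -128
  node19 = min2(-4, 40) = -4
  node20 = min2(40, -128) = -128
  node23 = sub(-4, -128) = 124

Second demand — change propagation:
  no demanded computation ever read input6, so the edit dirties nothing and nothing runs.

The important point: nothing the output needs ever reads input6, so the edit is invisible to it.

Run set: none (0 run).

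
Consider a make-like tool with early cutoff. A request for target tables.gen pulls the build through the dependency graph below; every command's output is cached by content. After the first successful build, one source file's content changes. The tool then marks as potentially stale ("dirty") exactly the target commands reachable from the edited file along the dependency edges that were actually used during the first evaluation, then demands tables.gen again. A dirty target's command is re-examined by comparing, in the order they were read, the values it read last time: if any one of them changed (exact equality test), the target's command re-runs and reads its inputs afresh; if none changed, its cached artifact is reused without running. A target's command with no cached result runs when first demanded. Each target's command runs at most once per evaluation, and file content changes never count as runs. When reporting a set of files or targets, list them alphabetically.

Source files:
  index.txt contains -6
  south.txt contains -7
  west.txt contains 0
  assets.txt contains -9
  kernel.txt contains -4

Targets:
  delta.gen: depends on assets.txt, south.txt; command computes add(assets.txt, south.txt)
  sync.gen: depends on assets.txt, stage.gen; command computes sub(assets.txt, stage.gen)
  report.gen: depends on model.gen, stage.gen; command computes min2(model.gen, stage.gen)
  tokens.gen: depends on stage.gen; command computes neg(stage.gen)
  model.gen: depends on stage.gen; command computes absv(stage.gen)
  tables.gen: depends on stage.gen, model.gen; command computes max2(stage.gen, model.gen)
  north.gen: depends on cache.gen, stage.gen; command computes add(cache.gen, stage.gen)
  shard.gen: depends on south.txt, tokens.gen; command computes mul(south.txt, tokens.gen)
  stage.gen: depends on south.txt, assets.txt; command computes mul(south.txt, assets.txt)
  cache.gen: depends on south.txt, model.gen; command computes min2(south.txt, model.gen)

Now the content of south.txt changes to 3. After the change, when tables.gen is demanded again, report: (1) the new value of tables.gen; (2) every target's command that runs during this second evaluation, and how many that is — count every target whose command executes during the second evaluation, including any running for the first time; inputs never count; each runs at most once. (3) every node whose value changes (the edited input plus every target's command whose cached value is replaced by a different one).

First demand of the output computes:
  stage.gen = mul(-7, -9) = 63
  model.gen = absv(63) = 63
  tables.gen = max2(63, 63) = 63

After the edit, cleaning proceeds:
  stage.gen: a read changed (south.txt -7->3) — executes, giving -27.
  model.gen: a read changed (stage.gen 63->-27) — executes, giving 27.
  tables.gen: a read changed (stage.gen 63->-27; model.gen 63->27) — executes, giving 27.

Demanding tables.gen again yields 27.
3 target commands run: model.gen, stage.gen, tables.gen.
The nodes whose values change: model.gen, south.txt, stage.gen, tables.gen.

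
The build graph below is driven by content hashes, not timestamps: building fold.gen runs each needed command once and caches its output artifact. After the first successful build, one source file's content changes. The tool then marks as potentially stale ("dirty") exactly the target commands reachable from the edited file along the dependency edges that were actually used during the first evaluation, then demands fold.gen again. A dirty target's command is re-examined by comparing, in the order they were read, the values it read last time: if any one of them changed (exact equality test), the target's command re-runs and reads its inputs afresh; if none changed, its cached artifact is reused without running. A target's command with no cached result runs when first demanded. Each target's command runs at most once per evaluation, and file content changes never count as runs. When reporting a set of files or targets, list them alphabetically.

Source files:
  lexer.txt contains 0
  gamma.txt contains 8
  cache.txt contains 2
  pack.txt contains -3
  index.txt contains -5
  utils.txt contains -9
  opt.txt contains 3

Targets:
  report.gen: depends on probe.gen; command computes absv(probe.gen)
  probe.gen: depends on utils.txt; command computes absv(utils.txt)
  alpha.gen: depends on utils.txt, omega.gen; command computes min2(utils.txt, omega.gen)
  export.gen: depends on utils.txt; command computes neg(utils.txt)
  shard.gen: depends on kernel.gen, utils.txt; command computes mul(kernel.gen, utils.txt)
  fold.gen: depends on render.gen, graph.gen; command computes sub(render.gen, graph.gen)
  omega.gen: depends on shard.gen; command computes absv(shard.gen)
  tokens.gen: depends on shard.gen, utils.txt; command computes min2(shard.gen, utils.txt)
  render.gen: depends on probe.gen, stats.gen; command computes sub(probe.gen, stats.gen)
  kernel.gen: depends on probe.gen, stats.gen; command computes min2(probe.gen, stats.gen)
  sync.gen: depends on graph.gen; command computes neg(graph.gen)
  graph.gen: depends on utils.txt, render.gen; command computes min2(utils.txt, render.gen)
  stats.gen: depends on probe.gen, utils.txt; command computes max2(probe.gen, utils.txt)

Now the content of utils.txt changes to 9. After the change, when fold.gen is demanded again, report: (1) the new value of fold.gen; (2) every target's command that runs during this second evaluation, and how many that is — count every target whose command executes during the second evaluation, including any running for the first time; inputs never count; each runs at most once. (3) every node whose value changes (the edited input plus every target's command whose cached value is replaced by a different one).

fold.gen now evaluates to 0.
Run set: fold.gen, graph.gen, probe.gen, stats.gen (4 run).
Changed values: fold.gen, graph.gen, utils.txt.
The important point: at render.gen every value read last time is unchanged, so the dirty flag clears without a run.

Initial pass — values computed on the first demand:
  probe.gen = absv(-9) = 9
  stats.gen = max2(9, -9) = 9
  render.gen = sub(9, 9) = 0
  graph.gen = min2(-9, 0) = -9
  fold.gen = sub(0, -9) = 9

Second demand — change propagation:
  probe.gen: re-runs because utils.txt -9->9; new result 9 (unchanged).
  stats.gen: re-runs because utils.txt -9->9; new result 9 (unchanged).
  render.gen: re-examined; everything it read last time is the same (probe.gen unchanged, stats.gen unchanged) — cache 0 kept, no run.
  graph.gen: re-runs because utils.txt -9->9; new result 0.
  fold.gen: re-runs because graph.gen -9->0; new result 0.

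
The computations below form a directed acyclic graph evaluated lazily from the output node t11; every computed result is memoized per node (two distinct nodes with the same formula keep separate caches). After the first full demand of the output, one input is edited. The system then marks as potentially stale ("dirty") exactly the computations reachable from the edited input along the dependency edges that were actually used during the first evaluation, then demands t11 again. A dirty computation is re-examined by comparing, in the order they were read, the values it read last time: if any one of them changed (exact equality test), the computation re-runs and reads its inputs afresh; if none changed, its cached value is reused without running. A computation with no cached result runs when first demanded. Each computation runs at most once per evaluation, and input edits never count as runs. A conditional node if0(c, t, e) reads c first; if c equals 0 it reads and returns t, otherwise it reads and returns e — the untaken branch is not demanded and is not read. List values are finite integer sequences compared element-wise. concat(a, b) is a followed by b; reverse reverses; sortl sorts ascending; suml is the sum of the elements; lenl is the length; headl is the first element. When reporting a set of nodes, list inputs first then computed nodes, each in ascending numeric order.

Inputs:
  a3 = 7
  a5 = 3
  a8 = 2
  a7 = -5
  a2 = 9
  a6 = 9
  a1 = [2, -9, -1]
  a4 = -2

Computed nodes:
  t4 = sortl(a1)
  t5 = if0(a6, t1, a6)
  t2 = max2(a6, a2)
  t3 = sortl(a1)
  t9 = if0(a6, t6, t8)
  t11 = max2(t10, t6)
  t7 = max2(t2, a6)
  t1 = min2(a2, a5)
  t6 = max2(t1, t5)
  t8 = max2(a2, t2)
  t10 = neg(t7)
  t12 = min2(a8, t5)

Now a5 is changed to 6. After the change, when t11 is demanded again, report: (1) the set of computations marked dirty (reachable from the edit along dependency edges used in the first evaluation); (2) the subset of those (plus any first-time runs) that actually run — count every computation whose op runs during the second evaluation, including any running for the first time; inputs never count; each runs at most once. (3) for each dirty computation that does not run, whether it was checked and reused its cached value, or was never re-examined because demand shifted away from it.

The edit dirties: t1, t6, t11.
2 computations run: t1, t6.
Cache hits after checking: t11.
Note the absorption at t6: it re-runs yet its value is the same, leaving the output's value untouched.

First demand of the output computes:
  t1 = min2(9, 3) = 3
  t2 = max2(9, 9) = 9
  t5 = if0(a6=9 -> else branch a6) = 9
  t6 = max2(3, 9) = 9
  t7 = max2(9, 9) = 9
  t10 = neg(9) = -9
  t11 = max2(-9, 9) = 9

After the edit, cleaning proceeds:
  t1: a read changed (a5 3->6) — executes, giving 6.
  t6: a read changed (t1 3->6) — executes, giving 9 — identical to its old value.
  t11: dirty, but its reads are unchanged (t10 unchanged, t6 unchanged); cached 9 stands.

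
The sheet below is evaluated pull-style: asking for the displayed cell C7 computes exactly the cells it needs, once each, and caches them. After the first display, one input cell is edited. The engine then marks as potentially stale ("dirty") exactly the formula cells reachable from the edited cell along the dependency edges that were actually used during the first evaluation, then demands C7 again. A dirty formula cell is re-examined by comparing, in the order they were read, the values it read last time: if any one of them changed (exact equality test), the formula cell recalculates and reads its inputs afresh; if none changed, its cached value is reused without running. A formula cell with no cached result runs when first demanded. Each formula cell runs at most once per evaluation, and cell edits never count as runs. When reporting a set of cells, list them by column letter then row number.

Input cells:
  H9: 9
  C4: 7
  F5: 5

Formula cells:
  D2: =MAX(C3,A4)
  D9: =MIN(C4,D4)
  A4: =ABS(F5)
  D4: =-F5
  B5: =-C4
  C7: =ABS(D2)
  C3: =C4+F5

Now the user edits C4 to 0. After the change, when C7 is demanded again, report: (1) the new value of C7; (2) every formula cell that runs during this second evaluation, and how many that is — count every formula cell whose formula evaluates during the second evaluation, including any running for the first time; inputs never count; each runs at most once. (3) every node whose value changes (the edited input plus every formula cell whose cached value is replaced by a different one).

Demanding C7 again yields 5.
3 formula cells run: C3, C7, D2.
The nodes whose values change: C3, C4, C7, D2.

First demand of the output computes:
  A4 = ABS(5) = 5
  C3 = 7 + 5 = 12
  D2 = MAX(12, 5) = 12
  C7 = ABS(12) = 12

After the edit, cleaning proceeds:
  C3: a read changed (C4 7->0) — executes, giving 5.
  D2: a read changed (C3 12->5) — executes, giving 5.
  C7: a read changed (D2 12->5) — executes, giving 5.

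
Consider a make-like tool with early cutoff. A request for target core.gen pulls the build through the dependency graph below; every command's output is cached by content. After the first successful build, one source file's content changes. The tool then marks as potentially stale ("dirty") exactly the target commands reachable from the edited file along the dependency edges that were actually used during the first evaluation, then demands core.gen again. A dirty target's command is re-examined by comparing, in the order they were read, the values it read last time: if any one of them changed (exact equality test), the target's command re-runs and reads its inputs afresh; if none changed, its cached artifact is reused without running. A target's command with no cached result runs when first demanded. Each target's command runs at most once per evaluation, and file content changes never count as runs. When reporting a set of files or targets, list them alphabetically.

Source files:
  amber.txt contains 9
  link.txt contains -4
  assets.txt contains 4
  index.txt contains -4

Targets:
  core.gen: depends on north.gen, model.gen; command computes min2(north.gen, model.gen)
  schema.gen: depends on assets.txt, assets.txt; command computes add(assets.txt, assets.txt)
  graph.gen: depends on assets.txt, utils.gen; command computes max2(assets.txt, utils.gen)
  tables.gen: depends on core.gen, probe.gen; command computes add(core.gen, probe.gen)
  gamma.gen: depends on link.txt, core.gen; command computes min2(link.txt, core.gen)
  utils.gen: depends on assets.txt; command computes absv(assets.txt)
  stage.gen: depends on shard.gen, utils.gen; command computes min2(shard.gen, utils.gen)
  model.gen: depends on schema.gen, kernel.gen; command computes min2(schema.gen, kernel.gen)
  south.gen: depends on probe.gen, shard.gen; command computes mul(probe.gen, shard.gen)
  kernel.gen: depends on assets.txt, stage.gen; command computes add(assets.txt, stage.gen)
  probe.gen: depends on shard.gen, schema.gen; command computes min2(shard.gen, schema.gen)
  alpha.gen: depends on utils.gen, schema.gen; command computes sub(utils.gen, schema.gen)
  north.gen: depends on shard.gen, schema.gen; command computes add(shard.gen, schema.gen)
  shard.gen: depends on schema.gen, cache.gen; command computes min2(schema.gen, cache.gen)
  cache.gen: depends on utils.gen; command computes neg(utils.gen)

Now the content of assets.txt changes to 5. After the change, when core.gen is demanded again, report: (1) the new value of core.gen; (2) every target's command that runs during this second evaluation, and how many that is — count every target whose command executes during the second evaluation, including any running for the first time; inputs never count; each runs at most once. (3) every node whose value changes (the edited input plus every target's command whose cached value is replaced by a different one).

First demand of the output computes:
  schema.gen = add(4, 4) = 8
  utils.gen = absv(4) = 4
  cache.gen = neg(4) = -4
  shard.gen = min2(8, -4) = -4
  north.gen = add(-4, 8) = 4
  stage.gen = min2(-4, 4) = -4
  kernel.gen = add(4, -4) = 0
  model.gen = min2(8, 0) = 0
  core.gen = min2(4, 0) = 0

After the edit, cleaning proceeds:
  schema.gen: a read changed (assets.txt 4->5; assets.txt 4->5) — executes, giving 10.
  utils.gen: a read changed (assets.txt 4->5) — executes, giving 5.
  cache.gen: a read changed (utils.gen 4->5) — executes, giving -5.
  shard.gen: a read changed (schema.gen 8->10; cache.gen -4->-5) — executes, giving -5.
  north.gen: a read changed (shard.gen -4->-5; schema.gen 8->10) — executes, giving 5.
  stage.gen: a read changed (shard.gen -4->-5; utils.gen 4->5) — executes, giving -5.
  kernel.gen: a read changed (assets.txt 4->5; stage.gen -4->-5) — executes, giving 0 — identical to its old value.
  model.gen: a read changed (schema.gen 8->10) — executes, giving 0 — identical to its old value.
  core.gen: a read changed (north.gen 4->5) — executes, giving 0 — identical to its old value.

Demanding core.gen again yields 0.
9 target commands run: cache.gen, core.gen, kernel.gen, model.gen, north.gen, schema.gen, shard.gen, stage.gen, utils.gen.
The nodes whose values change: assets.txt, cache.gen, north.gen, schema.gen, shard.gen, stage.gen, utils.gen.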